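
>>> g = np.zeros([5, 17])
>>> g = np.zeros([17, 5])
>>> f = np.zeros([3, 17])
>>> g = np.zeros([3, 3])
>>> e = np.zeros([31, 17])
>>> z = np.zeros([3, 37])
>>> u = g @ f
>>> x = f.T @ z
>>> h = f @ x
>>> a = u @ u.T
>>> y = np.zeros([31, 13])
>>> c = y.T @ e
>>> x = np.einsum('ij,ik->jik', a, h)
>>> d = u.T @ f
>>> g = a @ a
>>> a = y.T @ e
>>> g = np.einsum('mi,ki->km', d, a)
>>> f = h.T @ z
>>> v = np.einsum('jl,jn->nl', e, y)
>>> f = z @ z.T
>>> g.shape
(13, 17)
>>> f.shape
(3, 3)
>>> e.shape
(31, 17)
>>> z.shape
(3, 37)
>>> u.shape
(3, 17)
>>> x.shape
(3, 3, 37)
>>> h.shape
(3, 37)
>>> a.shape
(13, 17)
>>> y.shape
(31, 13)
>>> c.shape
(13, 17)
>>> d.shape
(17, 17)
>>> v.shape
(13, 17)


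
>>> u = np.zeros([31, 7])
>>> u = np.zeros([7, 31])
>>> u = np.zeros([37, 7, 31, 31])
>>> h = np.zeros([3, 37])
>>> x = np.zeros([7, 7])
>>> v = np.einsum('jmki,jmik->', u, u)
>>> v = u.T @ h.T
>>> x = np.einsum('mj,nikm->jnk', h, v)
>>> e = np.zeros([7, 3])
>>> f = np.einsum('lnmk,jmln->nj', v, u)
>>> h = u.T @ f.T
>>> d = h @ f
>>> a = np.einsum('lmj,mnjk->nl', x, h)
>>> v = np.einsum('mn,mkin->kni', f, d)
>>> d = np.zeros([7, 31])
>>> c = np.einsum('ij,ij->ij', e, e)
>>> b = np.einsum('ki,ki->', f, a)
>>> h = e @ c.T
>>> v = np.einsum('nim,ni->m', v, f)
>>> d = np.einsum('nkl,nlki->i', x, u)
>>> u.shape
(37, 7, 31, 31)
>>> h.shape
(7, 7)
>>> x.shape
(37, 31, 7)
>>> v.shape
(7,)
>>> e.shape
(7, 3)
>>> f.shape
(31, 37)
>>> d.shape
(31,)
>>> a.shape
(31, 37)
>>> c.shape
(7, 3)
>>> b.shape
()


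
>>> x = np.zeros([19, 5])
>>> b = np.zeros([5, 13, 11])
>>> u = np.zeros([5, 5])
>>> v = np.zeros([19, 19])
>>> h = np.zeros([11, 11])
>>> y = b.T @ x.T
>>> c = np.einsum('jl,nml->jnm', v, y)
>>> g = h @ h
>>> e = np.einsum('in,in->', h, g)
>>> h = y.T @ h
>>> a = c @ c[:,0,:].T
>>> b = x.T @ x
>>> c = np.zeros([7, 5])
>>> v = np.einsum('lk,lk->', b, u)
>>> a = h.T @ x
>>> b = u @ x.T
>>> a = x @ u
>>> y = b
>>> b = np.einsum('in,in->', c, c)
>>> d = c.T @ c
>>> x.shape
(19, 5)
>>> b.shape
()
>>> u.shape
(5, 5)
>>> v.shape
()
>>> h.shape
(19, 13, 11)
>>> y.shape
(5, 19)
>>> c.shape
(7, 5)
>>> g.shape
(11, 11)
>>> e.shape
()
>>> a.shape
(19, 5)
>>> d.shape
(5, 5)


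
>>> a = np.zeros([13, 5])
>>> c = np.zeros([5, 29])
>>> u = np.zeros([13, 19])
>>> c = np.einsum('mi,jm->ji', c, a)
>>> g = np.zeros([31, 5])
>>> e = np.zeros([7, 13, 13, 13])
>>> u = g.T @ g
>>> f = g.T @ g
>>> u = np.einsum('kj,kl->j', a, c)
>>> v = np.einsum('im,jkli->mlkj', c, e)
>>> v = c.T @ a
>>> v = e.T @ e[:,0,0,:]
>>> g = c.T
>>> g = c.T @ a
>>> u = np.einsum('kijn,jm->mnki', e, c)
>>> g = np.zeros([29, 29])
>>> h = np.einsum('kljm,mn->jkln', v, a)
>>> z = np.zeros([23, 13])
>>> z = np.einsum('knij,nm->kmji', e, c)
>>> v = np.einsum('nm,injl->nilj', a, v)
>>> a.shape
(13, 5)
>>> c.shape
(13, 29)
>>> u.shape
(29, 13, 7, 13)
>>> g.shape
(29, 29)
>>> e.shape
(7, 13, 13, 13)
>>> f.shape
(5, 5)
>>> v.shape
(13, 13, 13, 13)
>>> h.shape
(13, 13, 13, 5)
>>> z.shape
(7, 29, 13, 13)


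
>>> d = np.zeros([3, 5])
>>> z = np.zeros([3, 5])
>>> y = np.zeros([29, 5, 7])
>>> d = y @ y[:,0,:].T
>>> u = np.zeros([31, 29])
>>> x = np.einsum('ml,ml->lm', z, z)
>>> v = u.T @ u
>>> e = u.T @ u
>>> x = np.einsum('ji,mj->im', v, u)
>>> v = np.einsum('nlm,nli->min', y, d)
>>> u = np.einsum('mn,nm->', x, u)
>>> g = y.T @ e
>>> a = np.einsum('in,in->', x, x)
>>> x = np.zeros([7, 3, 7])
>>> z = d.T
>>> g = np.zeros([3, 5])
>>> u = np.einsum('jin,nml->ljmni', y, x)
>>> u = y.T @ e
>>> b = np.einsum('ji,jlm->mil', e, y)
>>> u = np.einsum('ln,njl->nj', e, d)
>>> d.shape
(29, 5, 29)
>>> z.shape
(29, 5, 29)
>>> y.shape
(29, 5, 7)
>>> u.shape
(29, 5)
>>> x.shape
(7, 3, 7)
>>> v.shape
(7, 29, 29)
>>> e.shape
(29, 29)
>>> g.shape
(3, 5)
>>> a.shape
()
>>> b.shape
(7, 29, 5)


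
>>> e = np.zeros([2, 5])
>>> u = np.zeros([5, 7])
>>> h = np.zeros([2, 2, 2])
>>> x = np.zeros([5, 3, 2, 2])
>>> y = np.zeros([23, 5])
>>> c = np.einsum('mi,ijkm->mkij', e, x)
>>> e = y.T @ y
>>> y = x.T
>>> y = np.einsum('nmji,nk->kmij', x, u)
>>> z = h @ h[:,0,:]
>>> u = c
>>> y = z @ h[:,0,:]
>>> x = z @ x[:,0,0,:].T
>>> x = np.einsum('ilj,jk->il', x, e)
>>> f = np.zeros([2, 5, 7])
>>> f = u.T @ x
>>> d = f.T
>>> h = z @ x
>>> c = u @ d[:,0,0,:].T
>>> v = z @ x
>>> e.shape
(5, 5)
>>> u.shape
(2, 2, 5, 3)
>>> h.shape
(2, 2, 2)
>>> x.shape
(2, 2)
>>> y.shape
(2, 2, 2)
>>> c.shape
(2, 2, 5, 2)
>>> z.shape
(2, 2, 2)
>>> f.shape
(3, 5, 2, 2)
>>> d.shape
(2, 2, 5, 3)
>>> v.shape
(2, 2, 2)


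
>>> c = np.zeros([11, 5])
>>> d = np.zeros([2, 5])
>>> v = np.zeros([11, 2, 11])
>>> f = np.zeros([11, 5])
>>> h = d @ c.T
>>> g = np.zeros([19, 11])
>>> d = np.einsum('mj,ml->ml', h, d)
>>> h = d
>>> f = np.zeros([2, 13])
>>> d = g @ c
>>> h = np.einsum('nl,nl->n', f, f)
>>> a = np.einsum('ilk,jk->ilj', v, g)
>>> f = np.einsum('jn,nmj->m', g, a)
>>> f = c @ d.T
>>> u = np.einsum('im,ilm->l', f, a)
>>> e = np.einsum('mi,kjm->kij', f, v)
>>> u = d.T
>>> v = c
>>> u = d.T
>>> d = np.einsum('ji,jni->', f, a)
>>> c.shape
(11, 5)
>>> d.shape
()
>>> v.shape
(11, 5)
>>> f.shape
(11, 19)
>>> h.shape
(2,)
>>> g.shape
(19, 11)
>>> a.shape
(11, 2, 19)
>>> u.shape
(5, 19)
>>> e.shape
(11, 19, 2)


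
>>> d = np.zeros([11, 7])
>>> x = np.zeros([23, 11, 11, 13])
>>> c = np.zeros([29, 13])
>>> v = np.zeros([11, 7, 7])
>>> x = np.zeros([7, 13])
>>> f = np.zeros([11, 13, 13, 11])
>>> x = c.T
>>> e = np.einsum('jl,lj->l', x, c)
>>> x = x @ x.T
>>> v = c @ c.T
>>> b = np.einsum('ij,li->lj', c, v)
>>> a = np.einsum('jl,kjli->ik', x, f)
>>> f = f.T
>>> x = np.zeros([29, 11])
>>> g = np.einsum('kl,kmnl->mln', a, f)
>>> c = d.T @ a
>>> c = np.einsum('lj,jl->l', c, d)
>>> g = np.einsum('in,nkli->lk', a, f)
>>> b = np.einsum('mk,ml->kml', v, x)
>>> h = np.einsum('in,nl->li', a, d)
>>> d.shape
(11, 7)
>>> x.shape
(29, 11)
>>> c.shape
(7,)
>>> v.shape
(29, 29)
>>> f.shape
(11, 13, 13, 11)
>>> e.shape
(29,)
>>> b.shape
(29, 29, 11)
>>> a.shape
(11, 11)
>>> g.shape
(13, 13)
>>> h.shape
(7, 11)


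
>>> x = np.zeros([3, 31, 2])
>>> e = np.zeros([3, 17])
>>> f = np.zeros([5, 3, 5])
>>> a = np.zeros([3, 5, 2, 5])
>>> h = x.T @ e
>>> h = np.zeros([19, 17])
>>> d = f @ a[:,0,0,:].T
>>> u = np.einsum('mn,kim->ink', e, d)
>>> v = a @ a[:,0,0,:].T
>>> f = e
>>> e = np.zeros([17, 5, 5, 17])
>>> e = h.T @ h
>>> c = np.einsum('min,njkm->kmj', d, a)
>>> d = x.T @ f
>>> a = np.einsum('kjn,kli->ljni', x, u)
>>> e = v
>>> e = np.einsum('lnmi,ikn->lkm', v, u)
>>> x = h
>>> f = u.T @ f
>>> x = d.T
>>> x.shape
(17, 31, 2)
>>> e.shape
(3, 17, 2)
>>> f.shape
(5, 17, 17)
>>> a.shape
(17, 31, 2, 5)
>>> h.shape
(19, 17)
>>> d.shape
(2, 31, 17)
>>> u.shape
(3, 17, 5)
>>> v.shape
(3, 5, 2, 3)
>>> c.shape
(2, 5, 5)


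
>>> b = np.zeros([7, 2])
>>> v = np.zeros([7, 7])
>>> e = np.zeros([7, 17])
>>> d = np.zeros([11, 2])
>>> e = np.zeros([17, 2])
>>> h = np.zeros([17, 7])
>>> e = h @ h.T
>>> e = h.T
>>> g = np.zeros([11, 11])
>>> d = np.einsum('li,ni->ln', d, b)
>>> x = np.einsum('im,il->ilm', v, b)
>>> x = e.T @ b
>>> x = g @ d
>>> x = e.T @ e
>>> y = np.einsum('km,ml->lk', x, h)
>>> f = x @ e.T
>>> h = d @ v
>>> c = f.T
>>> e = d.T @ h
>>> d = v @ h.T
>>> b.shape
(7, 2)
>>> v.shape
(7, 7)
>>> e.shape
(7, 7)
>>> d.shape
(7, 11)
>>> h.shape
(11, 7)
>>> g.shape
(11, 11)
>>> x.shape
(17, 17)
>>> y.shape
(7, 17)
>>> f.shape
(17, 7)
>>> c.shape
(7, 17)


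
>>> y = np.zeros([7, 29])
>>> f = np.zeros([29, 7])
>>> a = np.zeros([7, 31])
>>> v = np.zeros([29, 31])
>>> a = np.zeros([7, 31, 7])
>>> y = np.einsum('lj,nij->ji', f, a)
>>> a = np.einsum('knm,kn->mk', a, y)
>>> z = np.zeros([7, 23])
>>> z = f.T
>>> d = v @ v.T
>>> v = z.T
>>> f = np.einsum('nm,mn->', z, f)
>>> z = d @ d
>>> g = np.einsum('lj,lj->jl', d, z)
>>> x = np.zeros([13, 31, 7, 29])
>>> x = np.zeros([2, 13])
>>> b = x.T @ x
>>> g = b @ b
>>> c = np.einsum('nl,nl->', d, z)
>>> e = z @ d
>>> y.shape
(7, 31)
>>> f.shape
()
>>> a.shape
(7, 7)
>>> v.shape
(29, 7)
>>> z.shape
(29, 29)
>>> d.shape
(29, 29)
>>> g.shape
(13, 13)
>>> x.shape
(2, 13)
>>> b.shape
(13, 13)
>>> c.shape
()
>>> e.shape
(29, 29)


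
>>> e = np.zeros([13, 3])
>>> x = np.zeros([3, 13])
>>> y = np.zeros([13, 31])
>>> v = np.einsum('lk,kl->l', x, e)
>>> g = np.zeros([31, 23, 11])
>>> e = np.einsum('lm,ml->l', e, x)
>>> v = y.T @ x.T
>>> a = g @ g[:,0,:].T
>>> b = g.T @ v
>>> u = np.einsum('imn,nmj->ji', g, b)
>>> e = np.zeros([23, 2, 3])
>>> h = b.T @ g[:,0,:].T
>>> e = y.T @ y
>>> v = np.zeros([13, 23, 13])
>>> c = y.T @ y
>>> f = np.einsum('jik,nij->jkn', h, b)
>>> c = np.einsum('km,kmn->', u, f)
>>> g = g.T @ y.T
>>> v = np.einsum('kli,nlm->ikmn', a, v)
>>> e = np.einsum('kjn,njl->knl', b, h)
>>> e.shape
(11, 3, 31)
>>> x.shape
(3, 13)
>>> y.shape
(13, 31)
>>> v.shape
(31, 31, 13, 13)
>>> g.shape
(11, 23, 13)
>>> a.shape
(31, 23, 31)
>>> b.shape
(11, 23, 3)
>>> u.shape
(3, 31)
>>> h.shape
(3, 23, 31)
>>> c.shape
()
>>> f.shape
(3, 31, 11)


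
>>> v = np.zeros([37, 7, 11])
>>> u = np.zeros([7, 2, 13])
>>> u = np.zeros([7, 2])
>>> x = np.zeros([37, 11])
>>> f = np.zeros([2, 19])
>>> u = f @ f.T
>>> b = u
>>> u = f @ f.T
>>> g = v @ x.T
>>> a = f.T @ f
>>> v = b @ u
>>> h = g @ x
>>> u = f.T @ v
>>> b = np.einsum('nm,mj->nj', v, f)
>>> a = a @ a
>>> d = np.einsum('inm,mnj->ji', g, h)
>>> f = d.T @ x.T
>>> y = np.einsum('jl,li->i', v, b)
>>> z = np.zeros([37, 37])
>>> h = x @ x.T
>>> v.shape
(2, 2)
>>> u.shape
(19, 2)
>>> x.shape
(37, 11)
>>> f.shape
(37, 37)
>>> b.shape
(2, 19)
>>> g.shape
(37, 7, 37)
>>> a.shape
(19, 19)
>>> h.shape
(37, 37)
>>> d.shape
(11, 37)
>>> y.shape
(19,)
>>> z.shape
(37, 37)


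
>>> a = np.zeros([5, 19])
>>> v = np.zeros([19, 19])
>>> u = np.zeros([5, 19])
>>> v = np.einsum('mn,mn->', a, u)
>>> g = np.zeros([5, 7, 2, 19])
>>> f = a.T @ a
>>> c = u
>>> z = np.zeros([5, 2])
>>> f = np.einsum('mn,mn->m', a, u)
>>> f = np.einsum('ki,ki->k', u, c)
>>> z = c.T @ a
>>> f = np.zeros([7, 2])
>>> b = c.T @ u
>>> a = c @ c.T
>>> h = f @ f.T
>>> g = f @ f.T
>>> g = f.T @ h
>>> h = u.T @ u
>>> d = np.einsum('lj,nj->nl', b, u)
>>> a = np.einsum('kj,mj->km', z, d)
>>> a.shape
(19, 5)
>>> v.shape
()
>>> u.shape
(5, 19)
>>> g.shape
(2, 7)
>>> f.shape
(7, 2)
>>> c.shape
(5, 19)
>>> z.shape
(19, 19)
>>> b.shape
(19, 19)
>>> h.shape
(19, 19)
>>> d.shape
(5, 19)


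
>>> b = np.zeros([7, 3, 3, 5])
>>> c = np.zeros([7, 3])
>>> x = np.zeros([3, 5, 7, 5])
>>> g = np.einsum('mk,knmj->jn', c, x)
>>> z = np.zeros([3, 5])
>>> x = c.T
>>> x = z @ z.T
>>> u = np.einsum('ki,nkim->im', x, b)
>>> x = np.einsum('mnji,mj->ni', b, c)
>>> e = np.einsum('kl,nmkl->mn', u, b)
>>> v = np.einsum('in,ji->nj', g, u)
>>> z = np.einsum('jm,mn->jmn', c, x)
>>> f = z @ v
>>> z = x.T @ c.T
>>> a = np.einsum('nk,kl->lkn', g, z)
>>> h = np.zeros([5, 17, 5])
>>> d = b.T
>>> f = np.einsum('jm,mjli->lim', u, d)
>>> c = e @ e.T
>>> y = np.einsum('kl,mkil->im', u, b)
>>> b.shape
(7, 3, 3, 5)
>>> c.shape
(3, 3)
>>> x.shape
(3, 5)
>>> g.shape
(5, 5)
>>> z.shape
(5, 7)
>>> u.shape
(3, 5)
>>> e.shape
(3, 7)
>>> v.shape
(5, 3)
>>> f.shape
(3, 7, 5)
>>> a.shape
(7, 5, 5)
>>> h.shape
(5, 17, 5)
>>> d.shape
(5, 3, 3, 7)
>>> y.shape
(3, 7)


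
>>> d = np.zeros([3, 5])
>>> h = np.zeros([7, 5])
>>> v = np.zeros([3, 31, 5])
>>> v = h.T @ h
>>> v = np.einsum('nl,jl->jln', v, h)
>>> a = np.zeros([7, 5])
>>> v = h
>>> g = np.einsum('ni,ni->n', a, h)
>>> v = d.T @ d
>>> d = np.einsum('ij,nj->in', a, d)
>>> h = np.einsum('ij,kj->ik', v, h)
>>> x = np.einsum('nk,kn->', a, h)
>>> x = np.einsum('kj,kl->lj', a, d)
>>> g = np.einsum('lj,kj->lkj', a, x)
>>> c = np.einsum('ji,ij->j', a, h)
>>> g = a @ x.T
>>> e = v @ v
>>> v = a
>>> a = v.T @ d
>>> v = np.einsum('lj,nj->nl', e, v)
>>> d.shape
(7, 3)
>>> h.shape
(5, 7)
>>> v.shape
(7, 5)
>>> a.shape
(5, 3)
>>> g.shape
(7, 3)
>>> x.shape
(3, 5)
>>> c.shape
(7,)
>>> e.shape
(5, 5)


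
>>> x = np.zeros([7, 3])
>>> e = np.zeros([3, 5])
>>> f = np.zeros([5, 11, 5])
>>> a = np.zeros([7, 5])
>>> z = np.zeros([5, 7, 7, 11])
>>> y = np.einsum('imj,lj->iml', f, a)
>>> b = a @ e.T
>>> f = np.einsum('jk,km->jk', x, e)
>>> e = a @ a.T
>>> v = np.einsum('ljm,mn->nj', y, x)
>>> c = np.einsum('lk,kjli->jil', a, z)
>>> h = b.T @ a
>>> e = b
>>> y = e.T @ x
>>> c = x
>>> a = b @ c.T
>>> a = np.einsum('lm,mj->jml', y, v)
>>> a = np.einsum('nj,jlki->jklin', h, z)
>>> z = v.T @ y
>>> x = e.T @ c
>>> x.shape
(3, 3)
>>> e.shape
(7, 3)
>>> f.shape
(7, 3)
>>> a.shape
(5, 7, 7, 11, 3)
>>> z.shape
(11, 3)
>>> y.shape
(3, 3)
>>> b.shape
(7, 3)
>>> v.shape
(3, 11)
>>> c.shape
(7, 3)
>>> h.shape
(3, 5)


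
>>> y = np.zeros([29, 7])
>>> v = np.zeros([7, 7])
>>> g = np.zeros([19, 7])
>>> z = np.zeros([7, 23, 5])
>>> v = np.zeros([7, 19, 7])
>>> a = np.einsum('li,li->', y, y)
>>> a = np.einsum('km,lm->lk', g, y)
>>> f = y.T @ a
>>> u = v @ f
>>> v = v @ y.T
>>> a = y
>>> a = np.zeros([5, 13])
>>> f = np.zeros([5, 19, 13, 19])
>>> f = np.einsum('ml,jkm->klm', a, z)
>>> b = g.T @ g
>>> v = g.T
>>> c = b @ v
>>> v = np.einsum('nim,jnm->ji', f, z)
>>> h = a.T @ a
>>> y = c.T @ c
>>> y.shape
(19, 19)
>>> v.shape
(7, 13)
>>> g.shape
(19, 7)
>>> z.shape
(7, 23, 5)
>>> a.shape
(5, 13)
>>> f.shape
(23, 13, 5)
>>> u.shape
(7, 19, 19)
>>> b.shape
(7, 7)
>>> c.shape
(7, 19)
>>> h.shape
(13, 13)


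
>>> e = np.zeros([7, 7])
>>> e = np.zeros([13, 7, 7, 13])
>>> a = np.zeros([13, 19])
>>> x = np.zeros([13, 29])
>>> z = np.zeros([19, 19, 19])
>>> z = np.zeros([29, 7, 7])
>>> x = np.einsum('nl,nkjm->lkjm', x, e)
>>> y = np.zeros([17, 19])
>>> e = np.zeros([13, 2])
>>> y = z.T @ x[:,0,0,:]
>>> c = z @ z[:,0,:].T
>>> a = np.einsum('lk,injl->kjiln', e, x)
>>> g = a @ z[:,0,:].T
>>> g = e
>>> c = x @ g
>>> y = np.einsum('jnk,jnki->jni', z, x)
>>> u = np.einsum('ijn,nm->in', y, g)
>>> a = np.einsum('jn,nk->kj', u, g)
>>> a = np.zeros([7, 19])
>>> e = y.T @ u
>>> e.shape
(13, 7, 13)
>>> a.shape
(7, 19)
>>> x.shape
(29, 7, 7, 13)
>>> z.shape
(29, 7, 7)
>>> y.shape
(29, 7, 13)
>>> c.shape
(29, 7, 7, 2)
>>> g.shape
(13, 2)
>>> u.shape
(29, 13)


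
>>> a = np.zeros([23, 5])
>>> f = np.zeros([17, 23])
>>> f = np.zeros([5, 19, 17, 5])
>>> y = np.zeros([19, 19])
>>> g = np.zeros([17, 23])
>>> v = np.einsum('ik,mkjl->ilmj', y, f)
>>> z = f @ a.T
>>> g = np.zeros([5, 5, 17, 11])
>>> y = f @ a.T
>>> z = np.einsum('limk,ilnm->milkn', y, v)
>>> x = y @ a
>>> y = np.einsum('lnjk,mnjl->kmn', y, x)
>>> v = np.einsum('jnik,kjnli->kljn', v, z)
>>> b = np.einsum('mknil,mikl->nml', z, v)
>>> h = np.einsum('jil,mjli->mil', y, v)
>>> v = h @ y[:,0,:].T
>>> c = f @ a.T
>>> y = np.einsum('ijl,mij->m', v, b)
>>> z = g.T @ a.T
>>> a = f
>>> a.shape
(5, 19, 17, 5)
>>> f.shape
(5, 19, 17, 5)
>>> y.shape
(5,)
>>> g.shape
(5, 5, 17, 11)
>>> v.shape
(17, 5, 23)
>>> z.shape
(11, 17, 5, 23)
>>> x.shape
(5, 19, 17, 5)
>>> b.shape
(5, 17, 5)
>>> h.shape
(17, 5, 19)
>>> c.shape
(5, 19, 17, 23)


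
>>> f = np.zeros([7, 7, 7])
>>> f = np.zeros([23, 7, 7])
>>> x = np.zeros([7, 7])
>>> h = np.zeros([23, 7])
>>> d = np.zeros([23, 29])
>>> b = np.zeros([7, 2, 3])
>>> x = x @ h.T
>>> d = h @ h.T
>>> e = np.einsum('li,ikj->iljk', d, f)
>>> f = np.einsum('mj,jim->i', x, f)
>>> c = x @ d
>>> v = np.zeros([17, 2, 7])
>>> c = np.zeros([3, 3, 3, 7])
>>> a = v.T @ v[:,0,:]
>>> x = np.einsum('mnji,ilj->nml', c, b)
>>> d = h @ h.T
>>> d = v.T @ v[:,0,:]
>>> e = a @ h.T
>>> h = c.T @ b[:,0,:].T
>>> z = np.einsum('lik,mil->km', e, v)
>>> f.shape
(7,)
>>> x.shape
(3, 3, 2)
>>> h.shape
(7, 3, 3, 7)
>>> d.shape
(7, 2, 7)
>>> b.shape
(7, 2, 3)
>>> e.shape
(7, 2, 23)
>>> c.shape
(3, 3, 3, 7)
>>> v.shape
(17, 2, 7)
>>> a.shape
(7, 2, 7)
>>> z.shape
(23, 17)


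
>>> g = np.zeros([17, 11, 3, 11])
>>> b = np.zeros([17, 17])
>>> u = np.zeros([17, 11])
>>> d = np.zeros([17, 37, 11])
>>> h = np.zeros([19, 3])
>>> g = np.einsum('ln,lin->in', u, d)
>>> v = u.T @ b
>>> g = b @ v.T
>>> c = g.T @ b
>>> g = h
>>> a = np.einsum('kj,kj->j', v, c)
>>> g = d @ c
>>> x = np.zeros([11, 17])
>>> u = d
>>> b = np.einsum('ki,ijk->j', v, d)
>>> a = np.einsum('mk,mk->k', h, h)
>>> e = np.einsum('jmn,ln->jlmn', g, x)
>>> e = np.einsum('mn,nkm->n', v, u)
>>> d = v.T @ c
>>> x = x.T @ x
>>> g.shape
(17, 37, 17)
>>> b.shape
(37,)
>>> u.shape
(17, 37, 11)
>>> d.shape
(17, 17)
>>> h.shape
(19, 3)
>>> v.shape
(11, 17)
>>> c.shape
(11, 17)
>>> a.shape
(3,)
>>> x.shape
(17, 17)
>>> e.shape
(17,)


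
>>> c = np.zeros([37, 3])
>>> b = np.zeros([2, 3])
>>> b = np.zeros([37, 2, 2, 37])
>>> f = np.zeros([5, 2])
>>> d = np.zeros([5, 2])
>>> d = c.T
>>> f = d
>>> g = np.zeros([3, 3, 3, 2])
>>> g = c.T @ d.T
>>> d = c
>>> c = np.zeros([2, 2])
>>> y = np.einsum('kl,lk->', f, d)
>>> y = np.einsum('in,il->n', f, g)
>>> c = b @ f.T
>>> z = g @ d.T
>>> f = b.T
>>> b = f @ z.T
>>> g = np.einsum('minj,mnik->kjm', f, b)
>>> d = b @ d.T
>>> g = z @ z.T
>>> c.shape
(37, 2, 2, 3)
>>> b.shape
(37, 2, 2, 3)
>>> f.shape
(37, 2, 2, 37)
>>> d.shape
(37, 2, 2, 37)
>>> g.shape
(3, 3)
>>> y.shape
(37,)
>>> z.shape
(3, 37)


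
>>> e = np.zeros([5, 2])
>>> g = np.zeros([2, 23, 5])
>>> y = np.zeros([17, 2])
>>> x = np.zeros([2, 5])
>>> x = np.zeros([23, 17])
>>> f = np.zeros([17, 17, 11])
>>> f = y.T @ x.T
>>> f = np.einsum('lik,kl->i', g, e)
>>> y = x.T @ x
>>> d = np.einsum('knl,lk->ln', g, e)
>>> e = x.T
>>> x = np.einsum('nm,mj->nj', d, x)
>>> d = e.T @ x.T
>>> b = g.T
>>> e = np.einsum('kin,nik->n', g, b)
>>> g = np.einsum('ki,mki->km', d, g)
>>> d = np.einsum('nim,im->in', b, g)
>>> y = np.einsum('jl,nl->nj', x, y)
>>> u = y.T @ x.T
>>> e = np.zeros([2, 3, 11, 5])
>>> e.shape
(2, 3, 11, 5)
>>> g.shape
(23, 2)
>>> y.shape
(17, 5)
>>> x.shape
(5, 17)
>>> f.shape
(23,)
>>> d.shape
(23, 5)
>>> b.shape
(5, 23, 2)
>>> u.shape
(5, 5)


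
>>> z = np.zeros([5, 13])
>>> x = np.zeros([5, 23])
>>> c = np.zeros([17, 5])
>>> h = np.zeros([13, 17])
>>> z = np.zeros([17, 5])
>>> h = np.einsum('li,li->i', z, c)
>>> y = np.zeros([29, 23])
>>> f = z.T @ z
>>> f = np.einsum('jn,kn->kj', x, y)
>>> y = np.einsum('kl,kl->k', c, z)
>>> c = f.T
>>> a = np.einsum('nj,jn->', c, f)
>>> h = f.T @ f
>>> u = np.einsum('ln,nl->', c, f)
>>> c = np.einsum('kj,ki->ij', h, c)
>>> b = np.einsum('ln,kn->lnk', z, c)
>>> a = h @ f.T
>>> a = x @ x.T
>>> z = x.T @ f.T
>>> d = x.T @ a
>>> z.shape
(23, 29)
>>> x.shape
(5, 23)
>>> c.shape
(29, 5)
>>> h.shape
(5, 5)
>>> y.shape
(17,)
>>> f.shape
(29, 5)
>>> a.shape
(5, 5)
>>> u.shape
()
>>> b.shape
(17, 5, 29)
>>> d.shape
(23, 5)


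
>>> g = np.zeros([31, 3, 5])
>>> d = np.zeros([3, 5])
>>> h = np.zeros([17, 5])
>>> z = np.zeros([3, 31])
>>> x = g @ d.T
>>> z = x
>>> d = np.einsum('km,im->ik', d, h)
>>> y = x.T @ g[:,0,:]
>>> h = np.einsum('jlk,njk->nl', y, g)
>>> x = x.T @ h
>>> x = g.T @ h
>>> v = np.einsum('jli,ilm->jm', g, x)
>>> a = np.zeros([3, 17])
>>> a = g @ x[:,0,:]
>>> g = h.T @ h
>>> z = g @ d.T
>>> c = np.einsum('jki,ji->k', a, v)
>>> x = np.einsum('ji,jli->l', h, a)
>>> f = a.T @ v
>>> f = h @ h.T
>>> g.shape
(3, 3)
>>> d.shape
(17, 3)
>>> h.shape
(31, 3)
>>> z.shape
(3, 17)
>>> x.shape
(3,)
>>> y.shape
(3, 3, 5)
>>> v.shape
(31, 3)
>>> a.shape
(31, 3, 3)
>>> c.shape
(3,)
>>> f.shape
(31, 31)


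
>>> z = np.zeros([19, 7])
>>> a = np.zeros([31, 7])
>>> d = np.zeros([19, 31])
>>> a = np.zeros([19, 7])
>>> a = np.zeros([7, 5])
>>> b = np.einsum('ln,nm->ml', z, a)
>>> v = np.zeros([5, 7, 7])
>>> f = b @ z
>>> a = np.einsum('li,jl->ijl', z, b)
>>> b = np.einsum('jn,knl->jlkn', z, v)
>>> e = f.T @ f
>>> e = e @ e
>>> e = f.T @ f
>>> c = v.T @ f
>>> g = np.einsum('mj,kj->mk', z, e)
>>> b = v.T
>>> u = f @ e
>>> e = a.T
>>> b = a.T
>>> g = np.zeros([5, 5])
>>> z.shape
(19, 7)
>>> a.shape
(7, 5, 19)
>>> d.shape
(19, 31)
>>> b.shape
(19, 5, 7)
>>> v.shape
(5, 7, 7)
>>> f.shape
(5, 7)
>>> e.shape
(19, 5, 7)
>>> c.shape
(7, 7, 7)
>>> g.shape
(5, 5)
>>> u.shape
(5, 7)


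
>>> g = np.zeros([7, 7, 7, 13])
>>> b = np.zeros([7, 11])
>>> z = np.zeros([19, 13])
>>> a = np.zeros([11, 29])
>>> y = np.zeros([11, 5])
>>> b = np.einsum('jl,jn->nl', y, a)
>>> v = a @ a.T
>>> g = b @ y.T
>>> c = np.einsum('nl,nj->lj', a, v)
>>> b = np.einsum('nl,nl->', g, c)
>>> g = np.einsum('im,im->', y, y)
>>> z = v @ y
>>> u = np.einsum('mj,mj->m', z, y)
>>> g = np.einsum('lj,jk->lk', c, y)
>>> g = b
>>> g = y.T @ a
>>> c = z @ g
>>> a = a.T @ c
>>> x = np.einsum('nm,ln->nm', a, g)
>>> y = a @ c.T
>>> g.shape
(5, 29)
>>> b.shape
()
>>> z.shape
(11, 5)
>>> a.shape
(29, 29)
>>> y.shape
(29, 11)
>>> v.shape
(11, 11)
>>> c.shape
(11, 29)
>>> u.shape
(11,)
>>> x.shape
(29, 29)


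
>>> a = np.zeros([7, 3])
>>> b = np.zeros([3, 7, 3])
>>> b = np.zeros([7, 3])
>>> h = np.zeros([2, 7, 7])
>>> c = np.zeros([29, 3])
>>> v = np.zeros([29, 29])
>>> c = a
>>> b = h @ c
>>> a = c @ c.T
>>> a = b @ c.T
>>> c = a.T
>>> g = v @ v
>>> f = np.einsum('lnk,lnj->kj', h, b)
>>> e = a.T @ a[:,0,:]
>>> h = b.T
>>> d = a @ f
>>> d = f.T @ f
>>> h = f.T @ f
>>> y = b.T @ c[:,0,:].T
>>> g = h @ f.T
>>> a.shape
(2, 7, 7)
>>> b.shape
(2, 7, 3)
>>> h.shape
(3, 3)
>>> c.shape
(7, 7, 2)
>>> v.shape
(29, 29)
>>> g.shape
(3, 7)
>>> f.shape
(7, 3)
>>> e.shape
(7, 7, 7)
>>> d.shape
(3, 3)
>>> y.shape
(3, 7, 7)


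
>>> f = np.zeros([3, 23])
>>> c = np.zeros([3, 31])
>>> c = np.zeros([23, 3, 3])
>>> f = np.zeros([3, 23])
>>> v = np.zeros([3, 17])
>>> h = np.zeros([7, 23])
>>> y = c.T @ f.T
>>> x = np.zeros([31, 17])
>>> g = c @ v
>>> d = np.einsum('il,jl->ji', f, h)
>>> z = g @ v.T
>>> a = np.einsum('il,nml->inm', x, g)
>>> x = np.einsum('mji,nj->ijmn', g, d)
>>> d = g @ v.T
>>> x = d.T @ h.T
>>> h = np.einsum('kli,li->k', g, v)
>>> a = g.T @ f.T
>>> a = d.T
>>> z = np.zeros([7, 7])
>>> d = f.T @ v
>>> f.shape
(3, 23)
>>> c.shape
(23, 3, 3)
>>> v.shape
(3, 17)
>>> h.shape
(23,)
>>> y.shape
(3, 3, 3)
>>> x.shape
(3, 3, 7)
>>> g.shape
(23, 3, 17)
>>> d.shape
(23, 17)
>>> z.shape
(7, 7)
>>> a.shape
(3, 3, 23)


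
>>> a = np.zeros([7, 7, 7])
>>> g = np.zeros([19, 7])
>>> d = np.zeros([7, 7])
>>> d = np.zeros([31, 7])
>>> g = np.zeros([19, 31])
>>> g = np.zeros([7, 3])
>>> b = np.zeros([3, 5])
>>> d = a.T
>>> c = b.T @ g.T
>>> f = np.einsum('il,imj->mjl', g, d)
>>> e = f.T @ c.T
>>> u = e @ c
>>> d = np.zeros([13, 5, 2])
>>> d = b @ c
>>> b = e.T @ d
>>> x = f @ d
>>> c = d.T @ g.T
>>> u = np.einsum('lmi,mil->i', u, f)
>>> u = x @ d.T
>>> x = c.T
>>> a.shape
(7, 7, 7)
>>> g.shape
(7, 3)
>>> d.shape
(3, 7)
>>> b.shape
(5, 7, 7)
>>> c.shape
(7, 7)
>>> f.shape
(7, 7, 3)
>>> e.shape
(3, 7, 5)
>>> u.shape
(7, 7, 3)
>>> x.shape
(7, 7)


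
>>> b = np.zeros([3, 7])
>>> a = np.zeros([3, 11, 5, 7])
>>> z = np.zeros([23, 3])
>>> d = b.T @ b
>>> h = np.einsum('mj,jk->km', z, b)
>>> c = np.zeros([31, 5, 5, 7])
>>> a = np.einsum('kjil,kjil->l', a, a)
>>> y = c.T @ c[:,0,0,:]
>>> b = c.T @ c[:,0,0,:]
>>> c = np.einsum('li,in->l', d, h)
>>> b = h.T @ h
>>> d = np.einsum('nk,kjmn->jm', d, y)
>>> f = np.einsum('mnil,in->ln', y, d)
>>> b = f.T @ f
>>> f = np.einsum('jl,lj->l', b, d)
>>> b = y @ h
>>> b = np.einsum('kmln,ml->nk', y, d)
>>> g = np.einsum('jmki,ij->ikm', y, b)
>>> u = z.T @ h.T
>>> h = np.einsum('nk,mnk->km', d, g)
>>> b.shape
(7, 7)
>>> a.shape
(7,)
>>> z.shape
(23, 3)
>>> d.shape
(5, 5)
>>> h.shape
(5, 7)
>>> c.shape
(7,)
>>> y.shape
(7, 5, 5, 7)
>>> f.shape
(5,)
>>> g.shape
(7, 5, 5)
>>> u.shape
(3, 7)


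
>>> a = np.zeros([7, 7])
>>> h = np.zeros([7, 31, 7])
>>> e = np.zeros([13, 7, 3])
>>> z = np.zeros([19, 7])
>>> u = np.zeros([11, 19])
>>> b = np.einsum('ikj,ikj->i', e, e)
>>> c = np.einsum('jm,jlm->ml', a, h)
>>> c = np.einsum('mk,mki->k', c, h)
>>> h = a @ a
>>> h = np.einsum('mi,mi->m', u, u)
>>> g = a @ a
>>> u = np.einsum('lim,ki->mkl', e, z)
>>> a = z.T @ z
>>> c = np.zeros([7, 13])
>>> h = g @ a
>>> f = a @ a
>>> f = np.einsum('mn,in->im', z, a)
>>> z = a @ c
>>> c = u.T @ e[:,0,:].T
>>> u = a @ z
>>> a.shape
(7, 7)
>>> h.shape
(7, 7)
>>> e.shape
(13, 7, 3)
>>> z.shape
(7, 13)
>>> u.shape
(7, 13)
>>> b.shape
(13,)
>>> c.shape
(13, 19, 13)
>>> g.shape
(7, 7)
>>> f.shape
(7, 19)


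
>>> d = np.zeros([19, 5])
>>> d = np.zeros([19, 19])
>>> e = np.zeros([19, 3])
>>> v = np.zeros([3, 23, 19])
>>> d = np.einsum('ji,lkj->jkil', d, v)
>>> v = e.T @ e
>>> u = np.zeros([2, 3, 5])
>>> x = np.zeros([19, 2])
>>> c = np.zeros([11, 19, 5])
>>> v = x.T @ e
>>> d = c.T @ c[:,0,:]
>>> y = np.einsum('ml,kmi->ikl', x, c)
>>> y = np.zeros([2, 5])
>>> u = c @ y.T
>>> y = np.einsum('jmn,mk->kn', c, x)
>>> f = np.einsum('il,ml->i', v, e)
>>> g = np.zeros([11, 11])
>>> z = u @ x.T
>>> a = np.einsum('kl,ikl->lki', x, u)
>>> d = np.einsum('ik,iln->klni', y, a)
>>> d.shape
(5, 19, 11, 2)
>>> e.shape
(19, 3)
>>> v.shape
(2, 3)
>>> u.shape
(11, 19, 2)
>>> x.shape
(19, 2)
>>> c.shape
(11, 19, 5)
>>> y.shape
(2, 5)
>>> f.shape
(2,)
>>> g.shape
(11, 11)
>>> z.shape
(11, 19, 19)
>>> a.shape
(2, 19, 11)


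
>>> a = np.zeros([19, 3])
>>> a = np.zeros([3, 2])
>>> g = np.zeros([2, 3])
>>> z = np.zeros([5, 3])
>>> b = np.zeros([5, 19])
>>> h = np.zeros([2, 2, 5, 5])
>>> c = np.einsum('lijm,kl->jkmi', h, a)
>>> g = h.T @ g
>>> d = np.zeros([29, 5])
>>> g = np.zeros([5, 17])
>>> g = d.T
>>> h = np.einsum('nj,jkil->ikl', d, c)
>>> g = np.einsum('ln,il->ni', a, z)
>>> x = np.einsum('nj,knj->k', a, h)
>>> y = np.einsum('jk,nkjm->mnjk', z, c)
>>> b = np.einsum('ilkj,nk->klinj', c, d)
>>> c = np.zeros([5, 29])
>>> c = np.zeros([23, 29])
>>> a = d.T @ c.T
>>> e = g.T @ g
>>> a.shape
(5, 23)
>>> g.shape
(2, 5)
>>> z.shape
(5, 3)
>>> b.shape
(5, 3, 5, 29, 2)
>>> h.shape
(5, 3, 2)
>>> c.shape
(23, 29)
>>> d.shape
(29, 5)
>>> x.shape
(5,)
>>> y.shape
(2, 5, 5, 3)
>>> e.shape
(5, 5)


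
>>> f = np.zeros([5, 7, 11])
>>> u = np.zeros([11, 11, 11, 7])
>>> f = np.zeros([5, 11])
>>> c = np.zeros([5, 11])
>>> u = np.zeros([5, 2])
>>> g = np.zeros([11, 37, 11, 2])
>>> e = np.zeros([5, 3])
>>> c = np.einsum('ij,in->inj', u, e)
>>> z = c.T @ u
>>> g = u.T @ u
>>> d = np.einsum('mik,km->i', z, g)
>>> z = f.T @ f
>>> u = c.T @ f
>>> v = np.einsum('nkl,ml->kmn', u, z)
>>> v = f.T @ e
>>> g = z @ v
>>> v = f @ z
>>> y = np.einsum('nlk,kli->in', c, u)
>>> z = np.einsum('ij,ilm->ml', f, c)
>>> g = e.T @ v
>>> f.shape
(5, 11)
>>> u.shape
(2, 3, 11)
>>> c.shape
(5, 3, 2)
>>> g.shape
(3, 11)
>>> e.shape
(5, 3)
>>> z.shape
(2, 3)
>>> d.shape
(3,)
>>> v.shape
(5, 11)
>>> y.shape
(11, 5)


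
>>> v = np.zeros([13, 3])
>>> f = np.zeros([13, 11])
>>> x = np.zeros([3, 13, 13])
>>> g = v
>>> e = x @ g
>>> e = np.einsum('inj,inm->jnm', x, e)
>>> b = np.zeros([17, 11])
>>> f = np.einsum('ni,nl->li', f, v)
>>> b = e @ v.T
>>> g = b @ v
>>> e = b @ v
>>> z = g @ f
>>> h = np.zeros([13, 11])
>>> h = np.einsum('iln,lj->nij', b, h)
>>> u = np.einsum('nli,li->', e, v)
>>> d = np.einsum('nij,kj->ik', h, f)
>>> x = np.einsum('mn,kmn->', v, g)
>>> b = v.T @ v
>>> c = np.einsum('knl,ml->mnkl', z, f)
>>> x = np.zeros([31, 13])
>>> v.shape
(13, 3)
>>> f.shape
(3, 11)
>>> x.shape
(31, 13)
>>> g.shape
(13, 13, 3)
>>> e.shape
(13, 13, 3)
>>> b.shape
(3, 3)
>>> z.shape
(13, 13, 11)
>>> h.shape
(13, 13, 11)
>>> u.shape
()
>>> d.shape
(13, 3)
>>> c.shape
(3, 13, 13, 11)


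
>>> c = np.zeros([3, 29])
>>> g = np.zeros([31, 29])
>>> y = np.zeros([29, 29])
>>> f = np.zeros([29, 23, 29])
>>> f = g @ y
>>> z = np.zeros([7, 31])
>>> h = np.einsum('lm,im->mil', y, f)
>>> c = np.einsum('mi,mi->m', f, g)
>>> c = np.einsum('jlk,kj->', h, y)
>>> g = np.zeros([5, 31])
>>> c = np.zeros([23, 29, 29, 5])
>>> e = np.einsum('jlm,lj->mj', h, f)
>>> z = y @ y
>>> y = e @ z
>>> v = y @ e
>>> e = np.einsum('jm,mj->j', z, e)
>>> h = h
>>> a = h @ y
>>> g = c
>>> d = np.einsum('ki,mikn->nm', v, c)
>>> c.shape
(23, 29, 29, 5)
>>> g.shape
(23, 29, 29, 5)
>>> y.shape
(29, 29)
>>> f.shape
(31, 29)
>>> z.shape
(29, 29)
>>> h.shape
(29, 31, 29)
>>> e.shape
(29,)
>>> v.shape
(29, 29)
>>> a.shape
(29, 31, 29)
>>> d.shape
(5, 23)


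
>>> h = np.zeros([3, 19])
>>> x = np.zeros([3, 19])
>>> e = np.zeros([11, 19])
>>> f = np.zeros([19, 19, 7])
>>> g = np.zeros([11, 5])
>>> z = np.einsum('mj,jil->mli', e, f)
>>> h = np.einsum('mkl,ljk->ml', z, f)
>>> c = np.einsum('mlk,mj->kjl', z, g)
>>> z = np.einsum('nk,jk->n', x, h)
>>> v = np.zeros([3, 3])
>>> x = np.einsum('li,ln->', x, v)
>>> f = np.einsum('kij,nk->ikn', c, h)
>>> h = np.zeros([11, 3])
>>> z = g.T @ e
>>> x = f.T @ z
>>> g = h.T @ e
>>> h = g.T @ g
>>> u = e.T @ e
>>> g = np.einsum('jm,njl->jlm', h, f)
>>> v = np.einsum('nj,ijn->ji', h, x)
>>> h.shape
(19, 19)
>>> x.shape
(11, 19, 19)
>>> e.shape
(11, 19)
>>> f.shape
(5, 19, 11)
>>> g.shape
(19, 11, 19)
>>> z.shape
(5, 19)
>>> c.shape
(19, 5, 7)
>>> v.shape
(19, 11)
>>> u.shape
(19, 19)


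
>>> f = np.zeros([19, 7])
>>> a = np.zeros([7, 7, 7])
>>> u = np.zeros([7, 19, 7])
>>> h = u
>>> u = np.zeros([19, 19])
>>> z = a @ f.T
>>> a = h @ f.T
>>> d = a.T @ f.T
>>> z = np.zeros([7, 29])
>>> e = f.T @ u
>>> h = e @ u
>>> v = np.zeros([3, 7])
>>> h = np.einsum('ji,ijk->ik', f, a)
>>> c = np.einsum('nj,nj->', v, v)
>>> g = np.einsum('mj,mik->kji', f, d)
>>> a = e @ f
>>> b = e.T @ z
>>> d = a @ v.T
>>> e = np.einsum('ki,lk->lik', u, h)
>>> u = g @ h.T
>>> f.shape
(19, 7)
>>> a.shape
(7, 7)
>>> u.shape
(19, 7, 7)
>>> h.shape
(7, 19)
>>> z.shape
(7, 29)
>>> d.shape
(7, 3)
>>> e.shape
(7, 19, 19)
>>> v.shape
(3, 7)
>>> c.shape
()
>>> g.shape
(19, 7, 19)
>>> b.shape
(19, 29)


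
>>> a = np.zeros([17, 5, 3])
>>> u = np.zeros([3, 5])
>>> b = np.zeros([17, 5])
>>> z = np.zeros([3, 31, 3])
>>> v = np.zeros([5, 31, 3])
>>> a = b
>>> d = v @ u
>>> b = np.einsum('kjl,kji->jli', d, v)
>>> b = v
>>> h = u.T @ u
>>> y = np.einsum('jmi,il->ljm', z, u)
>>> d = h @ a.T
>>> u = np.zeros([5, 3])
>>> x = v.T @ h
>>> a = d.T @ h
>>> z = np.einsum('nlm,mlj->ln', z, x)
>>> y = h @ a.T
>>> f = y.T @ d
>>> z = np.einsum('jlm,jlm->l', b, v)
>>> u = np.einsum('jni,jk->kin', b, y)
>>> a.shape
(17, 5)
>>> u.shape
(17, 3, 31)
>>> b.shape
(5, 31, 3)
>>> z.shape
(31,)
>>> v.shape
(5, 31, 3)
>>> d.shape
(5, 17)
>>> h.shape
(5, 5)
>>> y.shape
(5, 17)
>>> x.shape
(3, 31, 5)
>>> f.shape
(17, 17)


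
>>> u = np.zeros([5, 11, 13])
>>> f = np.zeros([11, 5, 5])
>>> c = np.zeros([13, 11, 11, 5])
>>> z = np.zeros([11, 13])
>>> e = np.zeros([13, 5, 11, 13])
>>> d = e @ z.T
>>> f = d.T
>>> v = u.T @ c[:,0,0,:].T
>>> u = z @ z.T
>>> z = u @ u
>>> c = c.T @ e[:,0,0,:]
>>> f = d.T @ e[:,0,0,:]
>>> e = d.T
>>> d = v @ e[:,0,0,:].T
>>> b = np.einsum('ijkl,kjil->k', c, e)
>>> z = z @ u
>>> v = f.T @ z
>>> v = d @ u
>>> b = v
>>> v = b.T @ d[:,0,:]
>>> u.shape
(11, 11)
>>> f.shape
(11, 11, 5, 13)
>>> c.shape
(5, 11, 11, 13)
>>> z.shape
(11, 11)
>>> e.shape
(11, 11, 5, 13)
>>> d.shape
(13, 11, 11)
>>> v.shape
(11, 11, 11)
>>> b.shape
(13, 11, 11)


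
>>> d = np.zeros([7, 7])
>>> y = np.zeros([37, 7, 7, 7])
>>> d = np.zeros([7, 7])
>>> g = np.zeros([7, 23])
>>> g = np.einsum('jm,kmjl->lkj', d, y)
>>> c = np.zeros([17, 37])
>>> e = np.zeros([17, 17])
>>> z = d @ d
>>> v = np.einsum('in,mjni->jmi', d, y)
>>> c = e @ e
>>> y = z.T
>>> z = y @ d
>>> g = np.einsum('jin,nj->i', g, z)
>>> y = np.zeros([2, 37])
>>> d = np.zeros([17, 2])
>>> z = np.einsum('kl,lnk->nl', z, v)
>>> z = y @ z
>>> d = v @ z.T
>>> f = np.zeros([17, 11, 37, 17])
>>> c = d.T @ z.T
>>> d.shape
(7, 37, 2)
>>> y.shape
(2, 37)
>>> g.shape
(37,)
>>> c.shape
(2, 37, 2)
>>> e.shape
(17, 17)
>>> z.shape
(2, 7)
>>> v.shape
(7, 37, 7)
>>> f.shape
(17, 11, 37, 17)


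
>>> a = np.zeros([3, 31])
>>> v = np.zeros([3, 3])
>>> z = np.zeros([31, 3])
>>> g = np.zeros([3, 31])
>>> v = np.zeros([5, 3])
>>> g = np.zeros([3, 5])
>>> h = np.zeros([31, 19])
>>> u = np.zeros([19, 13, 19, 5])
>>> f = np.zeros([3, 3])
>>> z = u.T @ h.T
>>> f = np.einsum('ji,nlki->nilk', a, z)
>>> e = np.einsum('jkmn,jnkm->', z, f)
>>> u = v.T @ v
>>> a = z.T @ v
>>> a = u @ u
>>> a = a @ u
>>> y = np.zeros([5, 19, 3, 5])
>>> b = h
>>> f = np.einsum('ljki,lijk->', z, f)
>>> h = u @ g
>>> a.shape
(3, 3)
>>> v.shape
(5, 3)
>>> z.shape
(5, 19, 13, 31)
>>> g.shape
(3, 5)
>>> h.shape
(3, 5)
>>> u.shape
(3, 3)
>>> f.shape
()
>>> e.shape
()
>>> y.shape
(5, 19, 3, 5)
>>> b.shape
(31, 19)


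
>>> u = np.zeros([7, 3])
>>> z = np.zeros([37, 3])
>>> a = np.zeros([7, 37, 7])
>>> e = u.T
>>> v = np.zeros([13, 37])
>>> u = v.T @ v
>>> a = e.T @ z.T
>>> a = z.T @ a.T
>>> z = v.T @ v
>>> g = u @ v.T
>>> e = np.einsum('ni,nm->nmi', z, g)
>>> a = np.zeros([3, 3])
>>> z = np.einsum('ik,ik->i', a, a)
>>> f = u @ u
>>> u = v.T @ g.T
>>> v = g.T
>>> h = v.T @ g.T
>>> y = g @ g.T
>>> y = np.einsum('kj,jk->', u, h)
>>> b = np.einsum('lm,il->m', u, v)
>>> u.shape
(37, 37)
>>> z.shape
(3,)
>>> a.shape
(3, 3)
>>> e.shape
(37, 13, 37)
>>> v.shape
(13, 37)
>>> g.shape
(37, 13)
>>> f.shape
(37, 37)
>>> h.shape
(37, 37)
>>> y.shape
()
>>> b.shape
(37,)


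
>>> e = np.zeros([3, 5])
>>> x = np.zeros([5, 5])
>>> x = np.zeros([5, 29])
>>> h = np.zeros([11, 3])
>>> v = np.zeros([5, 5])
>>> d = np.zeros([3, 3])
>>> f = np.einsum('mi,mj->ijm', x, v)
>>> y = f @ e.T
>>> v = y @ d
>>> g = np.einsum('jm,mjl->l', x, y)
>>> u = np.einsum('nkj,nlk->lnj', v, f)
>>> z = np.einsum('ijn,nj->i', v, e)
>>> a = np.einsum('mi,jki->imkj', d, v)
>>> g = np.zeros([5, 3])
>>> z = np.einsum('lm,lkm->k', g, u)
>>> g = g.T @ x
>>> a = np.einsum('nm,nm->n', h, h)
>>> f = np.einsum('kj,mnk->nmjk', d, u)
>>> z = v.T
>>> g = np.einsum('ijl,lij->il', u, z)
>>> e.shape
(3, 5)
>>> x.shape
(5, 29)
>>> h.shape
(11, 3)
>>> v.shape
(29, 5, 3)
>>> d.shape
(3, 3)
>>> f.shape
(29, 5, 3, 3)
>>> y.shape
(29, 5, 3)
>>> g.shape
(5, 3)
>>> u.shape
(5, 29, 3)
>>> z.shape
(3, 5, 29)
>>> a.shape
(11,)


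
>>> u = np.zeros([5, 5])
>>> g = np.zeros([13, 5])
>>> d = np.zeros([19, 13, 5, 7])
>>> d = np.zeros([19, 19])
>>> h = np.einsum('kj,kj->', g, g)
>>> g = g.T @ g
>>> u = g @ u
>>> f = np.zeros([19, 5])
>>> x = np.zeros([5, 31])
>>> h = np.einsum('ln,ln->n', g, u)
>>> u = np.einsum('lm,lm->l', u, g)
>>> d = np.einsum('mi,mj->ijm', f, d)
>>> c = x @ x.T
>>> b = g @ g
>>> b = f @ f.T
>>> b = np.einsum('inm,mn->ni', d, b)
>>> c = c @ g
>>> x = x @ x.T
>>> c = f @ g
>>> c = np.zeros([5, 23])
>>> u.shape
(5,)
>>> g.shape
(5, 5)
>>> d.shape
(5, 19, 19)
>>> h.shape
(5,)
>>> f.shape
(19, 5)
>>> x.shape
(5, 5)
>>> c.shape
(5, 23)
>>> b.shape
(19, 5)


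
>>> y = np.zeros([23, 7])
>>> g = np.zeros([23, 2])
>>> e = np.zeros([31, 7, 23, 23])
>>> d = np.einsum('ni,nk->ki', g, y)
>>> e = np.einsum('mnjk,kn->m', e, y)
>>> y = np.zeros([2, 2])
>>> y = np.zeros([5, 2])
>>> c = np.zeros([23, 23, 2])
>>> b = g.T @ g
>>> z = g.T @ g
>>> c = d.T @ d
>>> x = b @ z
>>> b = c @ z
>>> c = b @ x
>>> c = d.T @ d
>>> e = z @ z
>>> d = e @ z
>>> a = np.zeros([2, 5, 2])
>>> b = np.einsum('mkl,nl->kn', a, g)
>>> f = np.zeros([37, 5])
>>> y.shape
(5, 2)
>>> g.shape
(23, 2)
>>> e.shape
(2, 2)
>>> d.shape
(2, 2)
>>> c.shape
(2, 2)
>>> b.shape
(5, 23)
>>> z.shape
(2, 2)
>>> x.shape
(2, 2)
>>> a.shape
(2, 5, 2)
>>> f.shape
(37, 5)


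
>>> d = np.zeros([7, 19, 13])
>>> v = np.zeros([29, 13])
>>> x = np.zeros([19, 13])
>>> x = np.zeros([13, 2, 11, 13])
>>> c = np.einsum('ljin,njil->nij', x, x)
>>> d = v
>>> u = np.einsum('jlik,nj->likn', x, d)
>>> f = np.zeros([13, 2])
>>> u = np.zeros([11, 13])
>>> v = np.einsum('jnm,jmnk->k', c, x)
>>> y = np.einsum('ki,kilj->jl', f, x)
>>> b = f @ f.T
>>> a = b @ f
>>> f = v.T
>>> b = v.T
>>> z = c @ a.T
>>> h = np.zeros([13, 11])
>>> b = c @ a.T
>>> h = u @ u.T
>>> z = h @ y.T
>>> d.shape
(29, 13)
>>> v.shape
(13,)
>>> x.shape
(13, 2, 11, 13)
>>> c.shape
(13, 11, 2)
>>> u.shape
(11, 13)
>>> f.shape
(13,)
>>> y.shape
(13, 11)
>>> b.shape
(13, 11, 13)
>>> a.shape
(13, 2)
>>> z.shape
(11, 13)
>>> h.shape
(11, 11)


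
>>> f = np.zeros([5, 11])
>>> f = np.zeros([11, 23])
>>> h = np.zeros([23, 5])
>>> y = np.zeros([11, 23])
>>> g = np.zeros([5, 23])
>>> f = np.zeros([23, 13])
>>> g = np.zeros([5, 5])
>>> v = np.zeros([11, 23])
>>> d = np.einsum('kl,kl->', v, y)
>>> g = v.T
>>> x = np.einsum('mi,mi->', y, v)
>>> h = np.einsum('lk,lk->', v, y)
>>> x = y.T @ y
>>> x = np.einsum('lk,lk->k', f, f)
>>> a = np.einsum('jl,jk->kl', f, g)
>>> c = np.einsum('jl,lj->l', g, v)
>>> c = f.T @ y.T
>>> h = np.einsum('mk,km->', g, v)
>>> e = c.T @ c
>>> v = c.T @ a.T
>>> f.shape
(23, 13)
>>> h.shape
()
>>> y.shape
(11, 23)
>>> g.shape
(23, 11)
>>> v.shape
(11, 11)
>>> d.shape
()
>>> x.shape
(13,)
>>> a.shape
(11, 13)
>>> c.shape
(13, 11)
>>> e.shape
(11, 11)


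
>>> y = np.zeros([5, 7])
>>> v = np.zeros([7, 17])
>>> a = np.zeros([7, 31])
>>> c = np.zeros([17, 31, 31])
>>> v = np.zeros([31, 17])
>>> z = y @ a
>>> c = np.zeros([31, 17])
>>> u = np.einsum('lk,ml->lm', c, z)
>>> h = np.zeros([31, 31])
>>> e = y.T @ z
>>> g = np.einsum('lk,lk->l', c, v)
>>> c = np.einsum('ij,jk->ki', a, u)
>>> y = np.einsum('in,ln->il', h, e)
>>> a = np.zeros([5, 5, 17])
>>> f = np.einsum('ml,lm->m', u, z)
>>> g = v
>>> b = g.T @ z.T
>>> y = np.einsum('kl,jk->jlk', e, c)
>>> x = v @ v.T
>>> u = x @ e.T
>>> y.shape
(5, 31, 7)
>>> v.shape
(31, 17)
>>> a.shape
(5, 5, 17)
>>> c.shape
(5, 7)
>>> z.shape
(5, 31)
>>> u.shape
(31, 7)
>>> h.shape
(31, 31)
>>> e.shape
(7, 31)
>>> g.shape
(31, 17)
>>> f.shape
(31,)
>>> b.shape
(17, 5)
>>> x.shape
(31, 31)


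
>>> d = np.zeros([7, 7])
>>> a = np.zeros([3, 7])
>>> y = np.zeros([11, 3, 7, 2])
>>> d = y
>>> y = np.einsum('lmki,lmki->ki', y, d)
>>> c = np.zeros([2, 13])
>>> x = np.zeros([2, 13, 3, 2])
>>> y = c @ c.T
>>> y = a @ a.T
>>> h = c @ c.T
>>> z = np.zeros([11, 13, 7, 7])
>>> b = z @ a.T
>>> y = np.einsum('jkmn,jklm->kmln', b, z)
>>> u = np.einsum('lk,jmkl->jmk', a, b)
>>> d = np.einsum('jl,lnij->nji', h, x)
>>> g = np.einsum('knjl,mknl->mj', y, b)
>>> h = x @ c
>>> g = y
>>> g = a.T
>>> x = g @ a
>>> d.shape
(13, 2, 3)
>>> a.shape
(3, 7)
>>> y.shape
(13, 7, 7, 3)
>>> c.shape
(2, 13)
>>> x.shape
(7, 7)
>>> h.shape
(2, 13, 3, 13)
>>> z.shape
(11, 13, 7, 7)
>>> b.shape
(11, 13, 7, 3)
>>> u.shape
(11, 13, 7)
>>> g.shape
(7, 3)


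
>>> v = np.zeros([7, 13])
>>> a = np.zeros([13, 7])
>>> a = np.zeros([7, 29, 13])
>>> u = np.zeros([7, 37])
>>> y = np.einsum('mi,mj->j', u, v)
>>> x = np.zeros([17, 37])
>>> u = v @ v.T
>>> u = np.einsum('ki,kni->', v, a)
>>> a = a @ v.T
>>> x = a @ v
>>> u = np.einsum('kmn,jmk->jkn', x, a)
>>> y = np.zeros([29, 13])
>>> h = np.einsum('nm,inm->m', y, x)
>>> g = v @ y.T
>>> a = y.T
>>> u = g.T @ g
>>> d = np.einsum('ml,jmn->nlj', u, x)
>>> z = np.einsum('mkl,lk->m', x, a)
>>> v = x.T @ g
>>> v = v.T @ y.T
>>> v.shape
(29, 29, 29)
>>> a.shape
(13, 29)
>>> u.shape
(29, 29)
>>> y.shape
(29, 13)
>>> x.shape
(7, 29, 13)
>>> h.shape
(13,)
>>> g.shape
(7, 29)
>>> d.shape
(13, 29, 7)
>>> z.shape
(7,)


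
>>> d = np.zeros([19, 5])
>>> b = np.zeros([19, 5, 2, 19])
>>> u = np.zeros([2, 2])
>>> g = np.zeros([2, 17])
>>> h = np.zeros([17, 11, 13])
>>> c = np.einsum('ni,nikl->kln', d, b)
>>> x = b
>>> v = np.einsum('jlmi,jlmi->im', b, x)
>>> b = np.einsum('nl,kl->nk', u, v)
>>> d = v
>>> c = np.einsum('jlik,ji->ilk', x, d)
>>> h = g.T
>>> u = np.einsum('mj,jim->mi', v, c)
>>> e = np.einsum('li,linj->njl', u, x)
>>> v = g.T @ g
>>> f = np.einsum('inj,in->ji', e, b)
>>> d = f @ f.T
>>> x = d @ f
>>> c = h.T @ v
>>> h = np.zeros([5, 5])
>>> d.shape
(19, 19)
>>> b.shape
(2, 19)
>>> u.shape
(19, 5)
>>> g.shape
(2, 17)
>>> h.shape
(5, 5)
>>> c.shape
(2, 17)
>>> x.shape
(19, 2)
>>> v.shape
(17, 17)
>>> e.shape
(2, 19, 19)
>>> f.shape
(19, 2)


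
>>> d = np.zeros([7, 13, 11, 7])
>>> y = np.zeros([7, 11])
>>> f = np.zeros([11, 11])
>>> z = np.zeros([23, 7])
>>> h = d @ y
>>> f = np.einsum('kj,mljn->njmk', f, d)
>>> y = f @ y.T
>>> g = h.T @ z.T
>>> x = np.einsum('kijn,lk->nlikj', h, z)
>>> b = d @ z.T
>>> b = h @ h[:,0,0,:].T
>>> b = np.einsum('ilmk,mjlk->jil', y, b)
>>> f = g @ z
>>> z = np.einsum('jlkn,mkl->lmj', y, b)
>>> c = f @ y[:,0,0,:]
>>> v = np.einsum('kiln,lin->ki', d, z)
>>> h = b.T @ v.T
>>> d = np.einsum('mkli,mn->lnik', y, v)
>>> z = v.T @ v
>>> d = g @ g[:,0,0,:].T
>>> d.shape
(11, 11, 13, 11)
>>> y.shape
(7, 11, 7, 7)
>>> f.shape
(11, 11, 13, 7)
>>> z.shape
(13, 13)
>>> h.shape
(11, 7, 7)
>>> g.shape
(11, 11, 13, 23)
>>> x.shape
(11, 23, 13, 7, 11)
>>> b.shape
(13, 7, 11)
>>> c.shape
(11, 11, 13, 7)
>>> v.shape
(7, 13)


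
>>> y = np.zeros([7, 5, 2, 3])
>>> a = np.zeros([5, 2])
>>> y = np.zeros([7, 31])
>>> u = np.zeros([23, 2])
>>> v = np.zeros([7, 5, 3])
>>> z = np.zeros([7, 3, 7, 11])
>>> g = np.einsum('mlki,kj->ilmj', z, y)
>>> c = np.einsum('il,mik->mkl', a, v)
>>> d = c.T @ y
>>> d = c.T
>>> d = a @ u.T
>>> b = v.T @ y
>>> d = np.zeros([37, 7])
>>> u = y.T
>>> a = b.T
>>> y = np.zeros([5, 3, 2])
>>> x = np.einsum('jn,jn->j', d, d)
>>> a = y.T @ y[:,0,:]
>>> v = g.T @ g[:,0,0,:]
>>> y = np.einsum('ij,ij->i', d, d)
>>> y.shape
(37,)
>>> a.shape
(2, 3, 2)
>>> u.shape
(31, 7)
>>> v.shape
(31, 7, 3, 31)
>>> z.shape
(7, 3, 7, 11)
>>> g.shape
(11, 3, 7, 31)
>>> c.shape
(7, 3, 2)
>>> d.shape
(37, 7)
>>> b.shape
(3, 5, 31)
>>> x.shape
(37,)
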